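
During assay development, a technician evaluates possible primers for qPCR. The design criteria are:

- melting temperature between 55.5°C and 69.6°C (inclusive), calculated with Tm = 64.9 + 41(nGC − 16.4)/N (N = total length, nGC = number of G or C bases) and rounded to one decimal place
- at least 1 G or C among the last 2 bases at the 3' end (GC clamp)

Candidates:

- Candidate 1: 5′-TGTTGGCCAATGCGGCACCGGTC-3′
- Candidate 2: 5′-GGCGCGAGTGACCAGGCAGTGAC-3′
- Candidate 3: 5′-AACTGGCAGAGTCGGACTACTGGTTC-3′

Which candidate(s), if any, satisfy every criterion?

Candidate 1, Candidate 2 and Candidate 3.

Candidate 1 (23 nt, A=3 T=5 G=8 C=7): Tm = 64.9 + 41·(15 − 16.4)/23 = 62.4°C ✓; 3' end TC has 1 G/C ✓ — passes.
Candidate 2 (23 nt, A=5 T=2 G=10 C=6): Tm = 64.9 + 41·(16 − 16.4)/23 = 64.2°C ✓; 3' end AC has 1 G/C ✓ — passes.
Candidate 3 (26 nt, A=6 T=6 G=8 C=6): Tm = 64.9 + 41·(14 − 16.4)/26 = 61.1°C ✓; 3' end TC has 1 G/C ✓ — passes.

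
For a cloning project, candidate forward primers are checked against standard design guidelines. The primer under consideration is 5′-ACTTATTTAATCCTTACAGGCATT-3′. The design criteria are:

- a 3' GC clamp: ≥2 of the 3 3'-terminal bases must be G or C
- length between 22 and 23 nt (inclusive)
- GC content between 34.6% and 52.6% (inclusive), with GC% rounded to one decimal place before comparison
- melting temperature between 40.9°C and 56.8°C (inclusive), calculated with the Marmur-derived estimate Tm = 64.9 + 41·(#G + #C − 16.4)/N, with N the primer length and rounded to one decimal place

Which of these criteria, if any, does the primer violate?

Base counts: A=7, T=10, G=2, C=5 (length 24).
GC clamp: 3' end ATT has 0 G/C, need ≥2 ✗
length: length 24, outside 22–23 ✗
GC content: GC 7/24 = 29.2%, outside 34.6–52.6% ✗
Tm: Tm = 64.9 + 41·(7 − 16.4)/24 = 48.8°C ✓

Fails: GC clamp, length, GC content.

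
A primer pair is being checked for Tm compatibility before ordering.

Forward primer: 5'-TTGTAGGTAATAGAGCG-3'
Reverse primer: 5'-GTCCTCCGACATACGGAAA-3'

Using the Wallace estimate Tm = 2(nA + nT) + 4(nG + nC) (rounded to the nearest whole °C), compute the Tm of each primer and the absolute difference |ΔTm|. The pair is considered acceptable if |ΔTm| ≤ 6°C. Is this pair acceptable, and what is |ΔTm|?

|ΔTm| = 10°C; the pair is not acceptable.

Forward: A=5 T=5 G=6 C=1 → Tm = 2·10 + 4·7 = 48°C.
Reverse: A=6 T=3 G=4 C=6 → Tm = 2·9 + 4·10 = 58°C.
|ΔTm| = |48 − 58| = 10°C, > 6°C.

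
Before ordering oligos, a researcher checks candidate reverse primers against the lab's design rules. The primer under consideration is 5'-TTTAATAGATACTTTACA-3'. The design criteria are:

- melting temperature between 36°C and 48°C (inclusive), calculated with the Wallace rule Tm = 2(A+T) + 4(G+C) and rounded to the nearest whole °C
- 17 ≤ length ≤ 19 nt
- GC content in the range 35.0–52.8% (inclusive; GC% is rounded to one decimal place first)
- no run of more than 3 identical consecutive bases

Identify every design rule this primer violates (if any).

Base counts: A=7, T=8, G=1, C=2 (length 18).
Tm: Tm = 2·15 + 4·3 = 42°C ✓
length: length 18 ✓
GC content: GC 3/18 = 16.7%, outside 35.0–52.8% ✗
homopolymer run: longest run = 3 ✓

Fails: GC content.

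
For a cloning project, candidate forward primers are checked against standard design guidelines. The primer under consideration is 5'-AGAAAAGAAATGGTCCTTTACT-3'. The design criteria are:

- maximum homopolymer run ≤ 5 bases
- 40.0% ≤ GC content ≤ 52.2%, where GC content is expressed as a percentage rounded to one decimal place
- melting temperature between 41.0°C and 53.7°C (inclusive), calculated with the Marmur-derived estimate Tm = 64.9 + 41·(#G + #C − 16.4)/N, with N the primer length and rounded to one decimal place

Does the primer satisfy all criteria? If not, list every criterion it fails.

Base counts: A=9, T=6, G=4, C=3 (length 22).
homopolymer run: longest run = 4 ✓
GC content: GC 7/22 = 31.8%, outside 40.0–52.2% ✗
Tm: Tm = 64.9 + 41·(7 − 16.4)/22 = 47.4°C ✓

Fails: GC content.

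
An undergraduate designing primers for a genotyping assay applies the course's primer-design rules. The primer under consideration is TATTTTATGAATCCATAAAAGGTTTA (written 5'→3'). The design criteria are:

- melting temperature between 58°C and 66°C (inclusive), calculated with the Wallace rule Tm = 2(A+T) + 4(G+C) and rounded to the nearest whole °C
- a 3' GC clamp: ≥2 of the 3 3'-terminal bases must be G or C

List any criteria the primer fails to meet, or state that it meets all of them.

Fails: GC clamp.

Base counts: A=10, T=11, G=3, C=2 (length 26).
Tm: Tm = 2·21 + 4·5 = 62°C ✓
GC clamp: 3' end TTA has 0 G/C, need ≥2 ✗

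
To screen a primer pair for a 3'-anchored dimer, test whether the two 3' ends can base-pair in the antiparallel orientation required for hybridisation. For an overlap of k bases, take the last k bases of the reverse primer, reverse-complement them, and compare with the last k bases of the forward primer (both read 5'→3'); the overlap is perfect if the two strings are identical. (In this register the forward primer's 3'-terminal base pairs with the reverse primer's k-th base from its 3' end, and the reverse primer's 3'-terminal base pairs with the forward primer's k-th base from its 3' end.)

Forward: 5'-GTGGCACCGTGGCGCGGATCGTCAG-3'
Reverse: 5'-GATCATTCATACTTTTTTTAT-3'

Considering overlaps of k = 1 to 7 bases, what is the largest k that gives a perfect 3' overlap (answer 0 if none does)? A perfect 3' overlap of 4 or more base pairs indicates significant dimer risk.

Last 7 bases (5'→3') — forward …TCGTCAG, reverse …TTTTTAT.
Reverse complement of the reverse primer's last 7 bases: ATAAAAA; its first k bases are the reverse complement of the reverse primer's last k bases, so a perfect k-base overlap needs the forward primer's last k bases to equal them.
Comparing (forward last k vs required): k=1: G vs A ✗; k=2: AG vs AT ✗; k=3: CAG vs ATA ✗; k=4: TCAG vs ATAA ✗; k=5: GTCAG vs ATAAA ✗; k=6: CGTCAG vs ATAAAA ✗; k=7: TCGTCAG vs ATAAAAA ✗.
No overlap length from 1 to 7 is perfect, so the longest perfect 3' overlap is 0.

Longest perfect overlap: 0 complementary base pairs; below the dimer-risk threshold (threshold 4).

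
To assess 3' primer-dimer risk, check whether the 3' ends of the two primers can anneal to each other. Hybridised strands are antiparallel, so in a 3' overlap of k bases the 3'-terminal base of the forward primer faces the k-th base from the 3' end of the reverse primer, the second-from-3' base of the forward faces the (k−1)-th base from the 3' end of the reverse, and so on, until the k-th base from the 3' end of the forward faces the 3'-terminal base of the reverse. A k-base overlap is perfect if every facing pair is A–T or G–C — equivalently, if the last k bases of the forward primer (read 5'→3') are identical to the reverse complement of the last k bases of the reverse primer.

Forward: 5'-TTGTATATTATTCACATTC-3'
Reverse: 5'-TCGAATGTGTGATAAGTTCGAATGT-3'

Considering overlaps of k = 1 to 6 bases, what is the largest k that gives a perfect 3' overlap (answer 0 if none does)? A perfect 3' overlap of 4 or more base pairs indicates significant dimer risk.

Last 6 bases (5'→3') — forward …ACATTC, reverse …GAATGT.
Reverse complement of the reverse primer's last 6 bases: ACATTC; its first k bases are the reverse complement of the reverse primer's last k bases, so a perfect k-base overlap needs the forward primer's last k bases to equal them.
Comparing (forward last k vs required): k=1: C vs A ✗; k=2: TC vs AC ✗; k=3: TTC vs ACA ✗; k=4: ATTC vs ACAT ✗; k=5: CATTC vs ACATT ✗; k=6: ACATTC vs ACATTC ✓.
Only k = 6 is perfect, so the longest perfect 3' overlap is 6.

Longest perfect overlap: 6 complementary base pairs; significant dimer risk (threshold 4).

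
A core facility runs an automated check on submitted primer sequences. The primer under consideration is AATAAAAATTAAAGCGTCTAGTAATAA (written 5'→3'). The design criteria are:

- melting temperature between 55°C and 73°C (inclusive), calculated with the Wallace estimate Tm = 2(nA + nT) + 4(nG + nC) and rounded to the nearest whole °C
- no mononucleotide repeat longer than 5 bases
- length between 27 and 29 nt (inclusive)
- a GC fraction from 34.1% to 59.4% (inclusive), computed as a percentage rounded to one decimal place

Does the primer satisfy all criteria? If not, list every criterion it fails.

Base counts: A=15, T=7, G=3, C=2 (length 27).
Tm: Tm = 2·22 + 4·5 = 64°C ✓
homopolymer run: longest run = 5 ✓
length: length 27 ✓
GC content: GC 5/27 = 18.5%, outside 34.1–59.4% ✗

Fails: GC content.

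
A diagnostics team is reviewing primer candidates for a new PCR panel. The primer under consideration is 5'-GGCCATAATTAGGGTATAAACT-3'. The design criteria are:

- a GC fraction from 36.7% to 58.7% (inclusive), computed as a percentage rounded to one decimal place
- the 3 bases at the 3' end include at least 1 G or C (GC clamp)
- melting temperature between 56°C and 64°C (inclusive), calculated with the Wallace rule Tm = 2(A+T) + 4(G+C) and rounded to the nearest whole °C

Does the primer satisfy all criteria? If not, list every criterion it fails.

Fails: GC content.

Base counts: A=8, T=6, G=5, C=3 (length 22).
GC content: GC 8/22 = 36.4%, outside 36.7–58.7% ✗
GC clamp: 3' end ACT has 1 G/C ✓
Tm: Tm = 2·14 + 4·8 = 60°C ✓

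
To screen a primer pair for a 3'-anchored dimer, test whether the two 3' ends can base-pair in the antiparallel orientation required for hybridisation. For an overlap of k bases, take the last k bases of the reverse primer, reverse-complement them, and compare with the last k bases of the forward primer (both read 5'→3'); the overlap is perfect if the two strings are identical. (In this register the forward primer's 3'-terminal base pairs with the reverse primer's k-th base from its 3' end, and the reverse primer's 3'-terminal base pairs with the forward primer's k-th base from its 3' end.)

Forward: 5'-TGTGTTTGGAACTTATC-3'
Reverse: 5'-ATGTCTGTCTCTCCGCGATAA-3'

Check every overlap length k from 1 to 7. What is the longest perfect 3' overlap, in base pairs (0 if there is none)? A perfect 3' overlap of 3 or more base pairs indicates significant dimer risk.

Longest perfect overlap: 5 complementary base pairs; significant dimer risk (threshold 3).

Last 7 bases (5'→3') — forward …ACTTATC, reverse …GCGATAA.
Reverse complement of the reverse primer's last 7 bases: TTATCGC; its first k bases are the reverse complement of the reverse primer's last k bases, so a perfect k-base overlap needs the forward primer's last k bases to equal them.
Comparing (forward last k vs required): k=1: C vs T ✗; k=2: TC vs TT ✗; k=3: ATC vs TTA ✗; k=4: TATC vs TTAT ✗; k=5: TTATC vs TTATC ✓; k=6: CTTATC vs TTATCG ✗; k=7: ACTTATC vs TTATCGC ✗.
Only k = 5 is perfect, so the longest perfect 3' overlap is 5.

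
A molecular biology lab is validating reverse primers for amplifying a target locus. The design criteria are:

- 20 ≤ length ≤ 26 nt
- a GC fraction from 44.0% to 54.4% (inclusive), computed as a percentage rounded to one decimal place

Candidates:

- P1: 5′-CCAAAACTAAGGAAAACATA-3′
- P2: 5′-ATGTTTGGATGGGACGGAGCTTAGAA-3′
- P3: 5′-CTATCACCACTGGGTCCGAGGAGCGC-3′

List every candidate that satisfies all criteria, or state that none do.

P1 (20 nt, A=12 T=2 G=2 C=4): length 20 ✓; GC 6/20 = 30.0%, outside 44.0–54.4% ✗ — fails.
P2 (26 nt, A=7 T=7 G=10 C=2): length 26 ✓; GC 12/26 = 46.2% ✓ — passes.
P3 (26 nt, A=5 T=4 G=8 C=9): length 26 ✓; GC 17/26 = 65.4%, outside 44.0–54.4% ✗ — fails.

P2 only.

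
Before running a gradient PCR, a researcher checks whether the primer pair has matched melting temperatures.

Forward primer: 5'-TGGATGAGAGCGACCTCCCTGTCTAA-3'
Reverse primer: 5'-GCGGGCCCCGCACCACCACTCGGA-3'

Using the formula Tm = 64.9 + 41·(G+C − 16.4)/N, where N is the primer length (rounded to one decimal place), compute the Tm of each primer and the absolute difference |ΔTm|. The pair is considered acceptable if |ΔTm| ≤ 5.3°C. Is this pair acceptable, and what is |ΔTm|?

|ΔTm| = 8.2°C; the pair is not acceptable.

Forward: G+C = 14, N = 26 → Tm = 64.9 + 41·(14 − 16.4)/26 = 61.1°C.
Reverse: G+C = 19, N = 24 → Tm = 64.9 + 41·(19 − 16.4)/24 = 69.3°C.
|ΔTm| = |61.1 − 69.3| = 8.2°C, > 5.3°C.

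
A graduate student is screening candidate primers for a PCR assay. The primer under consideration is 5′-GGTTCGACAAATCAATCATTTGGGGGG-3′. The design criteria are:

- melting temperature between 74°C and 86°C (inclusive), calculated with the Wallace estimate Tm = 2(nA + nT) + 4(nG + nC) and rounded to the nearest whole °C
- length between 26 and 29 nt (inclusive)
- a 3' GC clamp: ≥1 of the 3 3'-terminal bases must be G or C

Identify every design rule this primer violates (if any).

Meets all criteria.

Base counts: A=7, T=7, G=9, C=4 (length 27).
Tm: Tm = 2·14 + 4·13 = 80°C ✓
length: length 27 ✓
GC clamp: 3' end GGG has 3 G/C ✓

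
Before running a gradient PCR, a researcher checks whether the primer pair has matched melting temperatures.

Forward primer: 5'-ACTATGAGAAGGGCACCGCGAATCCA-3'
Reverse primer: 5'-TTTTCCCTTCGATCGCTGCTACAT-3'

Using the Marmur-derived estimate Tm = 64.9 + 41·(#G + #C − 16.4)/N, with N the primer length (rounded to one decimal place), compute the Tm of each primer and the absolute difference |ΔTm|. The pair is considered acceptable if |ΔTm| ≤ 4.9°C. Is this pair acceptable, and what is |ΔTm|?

Forward: G+C = 14, N = 26 → Tm = 64.9 + 41·(14 − 16.4)/26 = 61.1°C.
Reverse: G+C = 11, N = 24 → Tm = 64.9 + 41·(11 − 16.4)/24 = 55.7°C.
|ΔTm| = |61.1 − 55.7| = 5.4°C, > 4.9°C.

|ΔTm| = 5.4°C; the pair is not acceptable.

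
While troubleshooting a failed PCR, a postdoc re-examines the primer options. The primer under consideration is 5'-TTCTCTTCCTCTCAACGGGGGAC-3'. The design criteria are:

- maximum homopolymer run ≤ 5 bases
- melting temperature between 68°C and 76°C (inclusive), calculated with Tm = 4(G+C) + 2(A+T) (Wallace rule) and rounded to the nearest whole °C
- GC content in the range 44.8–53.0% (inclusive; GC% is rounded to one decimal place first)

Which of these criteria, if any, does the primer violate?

Base counts: A=3, T=7, G=5, C=8 (length 23).
homopolymer run: longest run = 5 ✓
Tm: Tm = 2·10 + 4·13 = 72°C ✓
GC content: GC 13/23 = 56.5%, outside 44.8–53.0% ✗

Fails: GC content.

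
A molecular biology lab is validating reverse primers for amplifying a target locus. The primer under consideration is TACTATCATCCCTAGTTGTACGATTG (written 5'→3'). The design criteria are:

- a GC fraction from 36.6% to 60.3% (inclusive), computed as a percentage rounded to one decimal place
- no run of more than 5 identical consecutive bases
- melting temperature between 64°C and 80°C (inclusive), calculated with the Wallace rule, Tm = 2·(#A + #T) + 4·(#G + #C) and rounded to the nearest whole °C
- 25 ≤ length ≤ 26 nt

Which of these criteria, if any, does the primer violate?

Base counts: A=6, T=10, G=4, C=6 (length 26).
GC content: GC 10/26 = 38.5% ✓
homopolymer run: longest run = 3 ✓
Tm: Tm = 2·16 + 4·10 = 72°C ✓
length: length 26 ✓

Meets all criteria.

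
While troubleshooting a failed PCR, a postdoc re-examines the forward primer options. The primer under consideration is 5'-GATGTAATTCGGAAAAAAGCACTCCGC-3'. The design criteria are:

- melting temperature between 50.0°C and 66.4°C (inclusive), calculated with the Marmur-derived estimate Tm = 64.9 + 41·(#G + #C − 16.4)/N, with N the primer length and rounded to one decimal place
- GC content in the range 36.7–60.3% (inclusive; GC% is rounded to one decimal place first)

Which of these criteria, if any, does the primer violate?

Base counts: A=10, T=5, G=6, C=6 (length 27).
Tm: Tm = 64.9 + 41·(12 − 16.4)/27 = 58.2°C ✓
GC content: GC 12/27 = 44.4% ✓

Meets all criteria.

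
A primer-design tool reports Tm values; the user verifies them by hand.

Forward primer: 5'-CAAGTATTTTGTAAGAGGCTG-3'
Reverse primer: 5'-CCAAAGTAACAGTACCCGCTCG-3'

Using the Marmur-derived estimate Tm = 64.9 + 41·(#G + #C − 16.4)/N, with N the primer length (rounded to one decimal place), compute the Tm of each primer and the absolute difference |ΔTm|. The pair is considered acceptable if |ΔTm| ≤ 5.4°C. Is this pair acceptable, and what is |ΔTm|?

|ΔTm| = 8.2°C; the pair is not acceptable.

Forward: G+C = 8, N = 21 → Tm = 64.9 + 41·(8 − 16.4)/21 = 48.5°C.
Reverse: G+C = 12, N = 22 → Tm = 64.9 + 41·(12 − 16.4)/22 = 56.7°C.
|ΔTm| = |48.5 − 56.7| = 8.2°C, > 5.4°C.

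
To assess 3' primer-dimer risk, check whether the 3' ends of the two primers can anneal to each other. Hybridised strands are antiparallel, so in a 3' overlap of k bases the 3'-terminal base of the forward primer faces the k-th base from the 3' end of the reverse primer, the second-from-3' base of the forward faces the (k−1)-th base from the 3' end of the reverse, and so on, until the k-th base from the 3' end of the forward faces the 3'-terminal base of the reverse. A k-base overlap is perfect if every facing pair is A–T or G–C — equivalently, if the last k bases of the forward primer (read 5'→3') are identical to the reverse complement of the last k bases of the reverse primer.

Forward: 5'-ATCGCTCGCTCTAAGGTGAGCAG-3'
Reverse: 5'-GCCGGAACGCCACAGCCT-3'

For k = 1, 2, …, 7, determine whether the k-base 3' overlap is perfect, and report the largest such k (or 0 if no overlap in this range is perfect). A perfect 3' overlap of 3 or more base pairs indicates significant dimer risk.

Last 7 bases (5'→3') — forward …TGAGCAG, reverse …ACAGCCT.
Reverse complement of the reverse primer's last 7 bases: AGGCTGT; its first k bases are the reverse complement of the reverse primer's last k bases, so a perfect k-base overlap needs the forward primer's last k bases to equal them.
Comparing (forward last k vs required): k=1: G vs A ✗; k=2: AG vs AG ✓; k=3: CAG vs AGG ✗; k=4: GCAG vs AGGC ✗; k=5: AGCAG vs AGGCT ✗; k=6: GAGCAG vs AGGCTG ✗; k=7: TGAGCAG vs AGGCTGT ✗.
Only k = 2 is perfect, so the longest perfect 3' overlap is 2.

Longest perfect overlap: 2 complementary base pairs; below the dimer-risk threshold (threshold 3).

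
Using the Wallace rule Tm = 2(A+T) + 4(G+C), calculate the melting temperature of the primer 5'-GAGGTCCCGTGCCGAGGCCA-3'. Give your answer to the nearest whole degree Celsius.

70°C

Base counts: A=3, T=2, G=8, C=7 (length 20).
Tm = 2·(3+2) + 4·(8+7) = 2·5 + 4·15 = 10 + 60 = 70°C.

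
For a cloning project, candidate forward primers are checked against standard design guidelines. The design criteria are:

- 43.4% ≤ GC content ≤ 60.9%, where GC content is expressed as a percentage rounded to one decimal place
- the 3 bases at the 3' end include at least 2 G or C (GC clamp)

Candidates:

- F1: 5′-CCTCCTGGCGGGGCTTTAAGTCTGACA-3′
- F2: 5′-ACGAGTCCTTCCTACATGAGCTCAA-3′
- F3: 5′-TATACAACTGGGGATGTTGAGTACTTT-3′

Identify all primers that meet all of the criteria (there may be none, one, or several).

None of the candidates satisfy all criteria.

F1 (27 nt, A=4 T=7 G=8 C=8): GC 16/27 = 59.3% ✓; 3' end ACA has 1 G/C, need ≥2 ✗ — fails.
F2 (25 nt, A=7 T=6 G=4 C=8): GC 12/25 = 48.0% ✓; 3' end CAA has 1 G/C, need ≥2 ✗ — fails.
F3 (27 nt, A=7 T=10 G=7 C=3): GC 10/27 = 37.0%, outside 43.4–60.9% ✗; 3' end TTT has 0 G/C, need ≥2 ✗ — fails.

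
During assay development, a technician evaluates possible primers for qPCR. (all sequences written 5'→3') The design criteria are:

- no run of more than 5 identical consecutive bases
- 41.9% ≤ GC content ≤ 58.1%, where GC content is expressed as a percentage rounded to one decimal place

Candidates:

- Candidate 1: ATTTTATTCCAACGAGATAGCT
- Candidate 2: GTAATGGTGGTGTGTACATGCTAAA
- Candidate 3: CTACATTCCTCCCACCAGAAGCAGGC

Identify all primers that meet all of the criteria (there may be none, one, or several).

Candidate 3 only.

Candidate 1 (22 nt, A=7 T=8 G=3 C=4): longest run = 4 ✓; GC 7/22 = 31.8%, outside 41.9–58.1% ✗ — fails.
Candidate 2 (25 nt, A=7 T=8 G=8 C=2): longest run = 3 ✓; GC 10/25 = 40.0%, outside 41.9–58.1% ✗ — fails.
Candidate 3 (26 nt, A=7 T=4 G=4 C=11): longest run = 3 ✓; GC 15/26 = 57.7% ✓ — passes.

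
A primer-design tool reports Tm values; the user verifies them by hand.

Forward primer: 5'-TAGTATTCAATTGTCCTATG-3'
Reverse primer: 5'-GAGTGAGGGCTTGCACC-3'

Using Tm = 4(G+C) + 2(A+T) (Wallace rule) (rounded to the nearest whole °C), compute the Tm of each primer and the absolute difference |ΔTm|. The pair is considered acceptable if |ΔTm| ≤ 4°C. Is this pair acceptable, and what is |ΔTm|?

Forward: A=5 T=9 G=3 C=3 → Tm = 2·14 + 4·6 = 52°C.
Reverse: A=3 T=3 G=7 C=4 → Tm = 2·6 + 4·11 = 56°C.
|ΔTm| = |52 − 56| = 4°C, ≤ 4°C.

|ΔTm| = 4°C; the pair is acceptable.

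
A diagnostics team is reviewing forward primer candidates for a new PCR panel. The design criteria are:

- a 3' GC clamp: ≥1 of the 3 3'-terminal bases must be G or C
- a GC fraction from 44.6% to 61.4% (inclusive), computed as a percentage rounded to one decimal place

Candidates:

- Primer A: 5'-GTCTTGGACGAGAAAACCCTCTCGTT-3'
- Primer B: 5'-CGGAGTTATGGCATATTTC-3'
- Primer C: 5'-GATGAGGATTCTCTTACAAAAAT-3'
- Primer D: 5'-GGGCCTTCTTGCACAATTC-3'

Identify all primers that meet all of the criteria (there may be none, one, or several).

Primer A and Primer D.

Primer A (26 nt, A=6 T=7 G=6 C=7): 3' end GTT has 1 G/C ✓; GC 13/26 = 50.0% ✓ — passes.
Primer B (19 nt, A=4 T=7 G=5 C=3): 3' end TTC has 1 G/C ✓; GC 8/19 = 42.1%, outside 44.6–61.4% ✗ — fails.
Primer C (23 nt, A=9 T=7 G=4 C=3): 3' end AAT has 0 G/C, need ≥1 ✗; GC 7/23 = 30.4%, outside 44.6–61.4% ✗ — fails.
Primer D (19 nt, A=3 T=6 G=4 C=6): 3' end TTC has 1 G/C ✓; GC 10/19 = 52.6% ✓ — passes.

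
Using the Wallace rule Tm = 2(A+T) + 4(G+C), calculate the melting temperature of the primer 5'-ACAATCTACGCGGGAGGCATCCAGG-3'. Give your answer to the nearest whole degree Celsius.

Base counts: A=7, T=3, G=8, C=7 (length 25).
Tm = 2·(7+3) + 4·(8+7) = 2·10 + 4·15 = 20 + 60 = 80°C.

80°C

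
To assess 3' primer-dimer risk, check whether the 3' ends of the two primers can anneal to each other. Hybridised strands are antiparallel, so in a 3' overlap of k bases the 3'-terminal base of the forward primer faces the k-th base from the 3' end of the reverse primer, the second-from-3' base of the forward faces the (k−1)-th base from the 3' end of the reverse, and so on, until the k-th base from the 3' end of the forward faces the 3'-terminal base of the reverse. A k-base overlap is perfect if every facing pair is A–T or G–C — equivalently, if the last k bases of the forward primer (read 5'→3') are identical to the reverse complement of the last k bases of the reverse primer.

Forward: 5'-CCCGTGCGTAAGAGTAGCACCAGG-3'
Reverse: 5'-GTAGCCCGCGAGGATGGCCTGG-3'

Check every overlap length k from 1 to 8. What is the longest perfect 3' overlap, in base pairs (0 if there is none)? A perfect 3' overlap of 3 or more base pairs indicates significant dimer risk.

Last 8 bases (5'→3') — forward …GCACCAGG, reverse …TGGCCTGG.
Reverse complement of the reverse primer's last 8 bases: CCAGGCCA; its first k bases are the reverse complement of the reverse primer's last k bases, so a perfect k-base overlap needs the forward primer's last k bases to equal them.
Comparing (forward last k vs required): k=1: G vs C ✗; k=2: GG vs CC ✗; k=3: AGG vs CCA ✗; k=4: CAGG vs CCAG ✗; k=5: CCAGG vs CCAGG ✓; k=6: ACCAGG vs CCAGGC ✗; k=7: CACCAGG vs CCAGGCC ✗; k=8: GCACCAGG vs CCAGGCCA ✗.
Only k = 5 is perfect, so the longest perfect 3' overlap is 5.

Longest perfect overlap: 5 complementary base pairs; significant dimer risk (threshold 3).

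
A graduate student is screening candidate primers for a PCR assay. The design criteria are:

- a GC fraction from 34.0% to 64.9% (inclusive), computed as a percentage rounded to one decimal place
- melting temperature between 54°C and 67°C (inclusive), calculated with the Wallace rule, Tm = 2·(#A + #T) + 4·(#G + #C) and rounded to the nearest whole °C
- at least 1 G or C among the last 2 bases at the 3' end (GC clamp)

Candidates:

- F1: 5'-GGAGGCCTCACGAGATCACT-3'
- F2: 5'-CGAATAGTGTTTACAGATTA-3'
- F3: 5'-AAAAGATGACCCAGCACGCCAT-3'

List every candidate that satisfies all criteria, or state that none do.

F1 (20 nt, A=5 T=3 G=6 C=6): GC 12/20 = 60.0% ✓; Tm = 2·8 + 4·12 = 64°C ✓; 3' end CT has 1 G/C ✓ — passes.
F2 (20 nt, A=7 T=7 G=4 C=2): GC 6/20 = 30.0%, outside 34.0–64.9% ✗; Tm = 2·14 + 4·6 = 52°C, outside 54–67°C ✗; 3' end TA has 0 G/C, need ≥1 ✗ — fails.
F3 (22 nt, A=9 T=2 G=4 C=7): GC 11/22 = 50.0% ✓; Tm = 2·11 + 4·11 = 66°C ✓; 3' end AT has 0 G/C, need ≥1 ✗ — fails.

F1 only.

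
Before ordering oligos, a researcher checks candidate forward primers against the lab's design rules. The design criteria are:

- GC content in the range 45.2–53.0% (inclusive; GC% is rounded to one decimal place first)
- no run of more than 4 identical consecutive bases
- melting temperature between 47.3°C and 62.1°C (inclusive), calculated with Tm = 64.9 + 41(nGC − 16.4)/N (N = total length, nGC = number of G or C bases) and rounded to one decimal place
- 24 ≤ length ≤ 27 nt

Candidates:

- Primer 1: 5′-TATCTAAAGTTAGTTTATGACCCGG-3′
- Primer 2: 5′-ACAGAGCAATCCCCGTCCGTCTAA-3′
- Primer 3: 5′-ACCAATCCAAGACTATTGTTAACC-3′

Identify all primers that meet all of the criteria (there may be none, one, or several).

None of the candidates satisfy all criteria.

Primer 1 (25 nt, A=7 T=9 G=5 C=4): GC 9/25 = 36.0%, outside 45.2–53.0% ✗; longest run = 3 ✓; Tm = 64.9 + 41·(9 − 16.4)/25 = 52.8°C ✓; length 25 ✓ — fails.
Primer 2 (24 nt, A=7 T=4 G=4 C=9): GC 13/24 = 54.2%, outside 45.2–53.0% ✗; longest run = 4 ✓; Tm = 64.9 + 41·(13 − 16.4)/24 = 59.1°C ✓; length 24 ✓ — fails.
Primer 3 (24 nt, A=9 T=6 G=2 C=7): GC 9/24 = 37.5%, outside 45.2–53.0% ✗; longest run = 2 ✓; Tm = 64.9 + 41·(9 − 16.4)/24 = 52.3°C ✓; length 24 ✓ — fails.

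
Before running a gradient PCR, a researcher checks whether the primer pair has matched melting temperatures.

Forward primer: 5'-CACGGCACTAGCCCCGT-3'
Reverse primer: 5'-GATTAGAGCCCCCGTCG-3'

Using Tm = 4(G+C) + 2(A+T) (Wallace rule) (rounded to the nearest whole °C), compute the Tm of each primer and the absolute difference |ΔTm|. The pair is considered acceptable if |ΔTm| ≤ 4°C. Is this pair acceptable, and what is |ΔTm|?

Forward: A=3 T=2 G=4 C=8 → Tm = 2·5 + 4·12 = 58°C.
Reverse: A=3 T=3 G=5 C=6 → Tm = 2·6 + 4·11 = 56°C.
|ΔTm| = |58 − 56| = 2°C, ≤ 4°C.

|ΔTm| = 2°C; the pair is acceptable.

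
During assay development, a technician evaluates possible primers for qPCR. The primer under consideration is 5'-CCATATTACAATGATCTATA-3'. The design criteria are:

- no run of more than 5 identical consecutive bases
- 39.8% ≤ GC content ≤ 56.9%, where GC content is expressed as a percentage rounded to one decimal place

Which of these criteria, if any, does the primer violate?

Base counts: A=8, T=7, G=1, C=4 (length 20).
homopolymer run: longest run = 2 ✓
GC content: GC 5/20 = 25.0%, outside 39.8–56.9% ✗

Fails: GC content.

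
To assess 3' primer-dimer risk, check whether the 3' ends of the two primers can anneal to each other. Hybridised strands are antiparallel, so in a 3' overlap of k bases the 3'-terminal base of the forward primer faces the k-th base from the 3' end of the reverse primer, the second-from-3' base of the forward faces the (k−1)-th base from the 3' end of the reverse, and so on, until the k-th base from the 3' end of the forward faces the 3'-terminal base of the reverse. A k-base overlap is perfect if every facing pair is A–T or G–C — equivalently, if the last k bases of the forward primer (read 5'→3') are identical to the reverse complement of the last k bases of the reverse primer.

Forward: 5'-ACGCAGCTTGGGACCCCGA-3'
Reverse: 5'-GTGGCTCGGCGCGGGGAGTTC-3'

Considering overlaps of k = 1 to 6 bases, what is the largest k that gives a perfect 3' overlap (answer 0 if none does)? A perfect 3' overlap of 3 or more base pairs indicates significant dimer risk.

Longest perfect overlap: 2 complementary base pairs; below the dimer-risk threshold (threshold 3).

Last 6 bases (5'→3') — forward …CCCCGA, reverse …GAGTTC.
Reverse complement of the reverse primer's last 6 bases: GAACTC; its first k bases are the reverse complement of the reverse primer's last k bases, so a perfect k-base overlap needs the forward primer's last k bases to equal them.
Comparing (forward last k vs required): k=1: A vs G ✗; k=2: GA vs GA ✓; k=3: CGA vs GAA ✗; k=4: CCGA vs GAAC ✗; k=5: CCCGA vs GAACT ✗; k=6: CCCCGA vs GAACTC ✗.
Only k = 2 is perfect, so the longest perfect 3' overlap is 2.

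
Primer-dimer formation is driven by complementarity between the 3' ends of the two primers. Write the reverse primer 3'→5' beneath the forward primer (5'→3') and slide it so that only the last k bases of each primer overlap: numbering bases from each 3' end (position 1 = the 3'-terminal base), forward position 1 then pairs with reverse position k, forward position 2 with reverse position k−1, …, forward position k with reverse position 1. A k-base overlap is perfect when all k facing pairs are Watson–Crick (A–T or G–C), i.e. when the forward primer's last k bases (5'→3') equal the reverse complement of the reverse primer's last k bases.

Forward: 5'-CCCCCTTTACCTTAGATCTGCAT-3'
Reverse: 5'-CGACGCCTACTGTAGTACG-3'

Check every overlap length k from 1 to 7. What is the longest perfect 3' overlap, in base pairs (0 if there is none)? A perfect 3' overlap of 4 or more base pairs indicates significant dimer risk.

Last 7 bases (5'→3') — forward …TCTGCAT, reverse …TAGTACG.
Reverse complement of the reverse primer's last 7 bases: CGTACTA; its first k bases are the reverse complement of the reverse primer's last k bases, so a perfect k-base overlap needs the forward primer's last k bases to equal them.
Comparing (forward last k vs required): k=1: T vs C ✗; k=2: AT vs CG ✗; k=3: CAT vs CGT ✗; k=4: GCAT vs CGTA ✗; k=5: TGCAT vs CGTAC ✗; k=6: CTGCAT vs CGTACT ✗; k=7: TCTGCAT vs CGTACTA ✗.
No overlap length from 1 to 7 is perfect, so the longest perfect 3' overlap is 0.

Longest perfect overlap: 0 complementary base pairs; below the dimer-risk threshold (threshold 4).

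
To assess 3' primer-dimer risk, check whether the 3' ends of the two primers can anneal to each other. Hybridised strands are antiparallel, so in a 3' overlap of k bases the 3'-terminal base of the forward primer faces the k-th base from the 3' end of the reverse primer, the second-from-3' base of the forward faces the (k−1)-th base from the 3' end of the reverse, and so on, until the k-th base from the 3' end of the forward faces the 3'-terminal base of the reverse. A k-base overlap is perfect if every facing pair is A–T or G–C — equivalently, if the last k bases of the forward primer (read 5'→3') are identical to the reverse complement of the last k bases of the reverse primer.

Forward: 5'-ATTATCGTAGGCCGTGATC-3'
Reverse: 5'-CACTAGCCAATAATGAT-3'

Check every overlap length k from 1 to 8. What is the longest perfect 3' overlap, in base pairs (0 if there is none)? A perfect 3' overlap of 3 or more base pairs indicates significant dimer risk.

Last 8 bases (5'→3') — forward …CCGTGATC, reverse …ATAATGAT.
Reverse complement of the reverse primer's last 8 bases: ATCATTAT; its first k bases are the reverse complement of the reverse primer's last k bases, so a perfect k-base overlap needs the forward primer's last k bases to equal them.
Comparing (forward last k vs required): k=1: C vs A ✗; k=2: TC vs AT ✗; k=3: ATC vs ATC ✓; k=4: GATC vs ATCA ✗; k=5: TGATC vs ATCAT ✗; k=6: GTGATC vs ATCATT ✗; k=7: CGTGATC vs ATCATTA ✗; k=8: CCGTGATC vs ATCATTAT ✗.
Only k = 3 is perfect, so the longest perfect 3' overlap is 3.

Longest perfect overlap: 3 complementary base pairs; significant dimer risk (threshold 3).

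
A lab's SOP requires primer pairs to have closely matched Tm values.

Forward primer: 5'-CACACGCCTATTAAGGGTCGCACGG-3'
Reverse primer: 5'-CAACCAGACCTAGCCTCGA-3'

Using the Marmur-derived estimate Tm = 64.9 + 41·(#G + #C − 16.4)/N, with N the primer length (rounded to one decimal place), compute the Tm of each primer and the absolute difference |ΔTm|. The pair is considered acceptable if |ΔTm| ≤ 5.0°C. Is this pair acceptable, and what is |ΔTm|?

Forward: G+C = 15, N = 25 → Tm = 64.9 + 41·(15 − 16.4)/25 = 62.6°C.
Reverse: G+C = 11, N = 19 → Tm = 64.9 + 41·(11 − 16.4)/19 = 53.2°C.
|ΔTm| = |62.6 − 53.2| = 9.4°C, > 5.0°C.

|ΔTm| = 9.4°C; the pair is not acceptable.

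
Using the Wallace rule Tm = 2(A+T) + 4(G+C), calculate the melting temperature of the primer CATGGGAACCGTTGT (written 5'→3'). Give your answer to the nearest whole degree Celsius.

Base counts: A=3, T=4, G=5, C=3 (length 15).
Tm = 2·(3+4) + 4·(5+3) = 2·7 + 4·8 = 14 + 32 = 46°C.

46°C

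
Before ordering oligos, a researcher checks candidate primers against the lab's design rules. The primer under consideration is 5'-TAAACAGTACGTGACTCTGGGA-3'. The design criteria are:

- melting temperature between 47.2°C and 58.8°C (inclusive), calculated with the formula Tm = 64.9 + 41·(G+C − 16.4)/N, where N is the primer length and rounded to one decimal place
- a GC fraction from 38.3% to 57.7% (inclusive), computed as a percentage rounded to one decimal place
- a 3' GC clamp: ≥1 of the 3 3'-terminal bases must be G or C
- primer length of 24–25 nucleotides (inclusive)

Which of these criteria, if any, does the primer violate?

Base counts: A=7, T=5, G=6, C=4 (length 22).
Tm: Tm = 64.9 + 41·(10 − 16.4)/22 = 53.0°C ✓
GC content: GC 10/22 = 45.5% ✓
GC clamp: 3' end GGA has 2 G/C ✓
length: length 22, outside 24–25 ✗

Fails: length.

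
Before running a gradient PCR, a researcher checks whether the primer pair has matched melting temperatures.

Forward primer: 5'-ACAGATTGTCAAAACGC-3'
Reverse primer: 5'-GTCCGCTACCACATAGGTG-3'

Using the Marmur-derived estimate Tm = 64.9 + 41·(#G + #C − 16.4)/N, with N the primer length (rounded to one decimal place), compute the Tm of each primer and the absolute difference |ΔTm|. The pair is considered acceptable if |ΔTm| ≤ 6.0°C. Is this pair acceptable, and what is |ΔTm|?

Forward: G+C = 7, N = 17 → Tm = 64.9 + 41·(7 − 16.4)/17 = 42.2°C.
Reverse: G+C = 11, N = 19 → Tm = 64.9 + 41·(11 − 16.4)/19 = 53.2°C.
|ΔTm| = |42.2 − 53.2| = 11.0°C, > 6.0°C.

|ΔTm| = 11.0°C; the pair is not acceptable.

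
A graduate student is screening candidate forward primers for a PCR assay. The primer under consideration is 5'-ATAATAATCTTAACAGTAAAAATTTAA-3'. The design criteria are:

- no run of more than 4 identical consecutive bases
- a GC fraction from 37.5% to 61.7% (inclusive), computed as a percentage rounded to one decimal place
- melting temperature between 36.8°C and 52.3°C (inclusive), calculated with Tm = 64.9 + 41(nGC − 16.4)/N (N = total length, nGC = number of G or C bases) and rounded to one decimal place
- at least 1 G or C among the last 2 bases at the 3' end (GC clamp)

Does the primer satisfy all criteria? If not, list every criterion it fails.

Base counts: A=15, T=9, G=1, C=2 (length 27).
homopolymer run: longest run = 5, exceeds 4 ✗
GC content: GC 3/27 = 11.1%, outside 37.5–61.7% ✗
Tm: Tm = 64.9 + 41·(3 − 16.4)/27 = 44.6°C ✓
GC clamp: 3' end AA has 0 G/C, need ≥1 ✗

Fails: homopolymer run, GC content, GC clamp.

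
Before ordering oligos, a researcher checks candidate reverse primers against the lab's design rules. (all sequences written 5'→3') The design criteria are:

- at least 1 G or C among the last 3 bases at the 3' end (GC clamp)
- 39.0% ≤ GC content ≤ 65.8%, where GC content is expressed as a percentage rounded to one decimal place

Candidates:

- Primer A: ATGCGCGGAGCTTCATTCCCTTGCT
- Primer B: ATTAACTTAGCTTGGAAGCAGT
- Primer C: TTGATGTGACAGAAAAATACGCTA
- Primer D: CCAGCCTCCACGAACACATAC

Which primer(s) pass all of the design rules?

Primer A and Primer D.

Primer A (25 nt, A=3 T=8 G=6 C=8): 3' end GCT has 2 G/C ✓; GC 14/25 = 56.0% ✓ — passes.
Primer B (22 nt, A=7 T=7 G=5 C=3): 3' end AGT has 1 G/C ✓; GC 8/22 = 36.4%, outside 39.0–65.8% ✗ — fails.
Primer C (24 nt, A=10 T=6 G=5 C=3): 3' end CTA has 1 G/C ✓; GC 8/24 = 33.3%, outside 39.0–65.8% ✗ — fails.
Primer D (21 nt, A=7 T=2 G=2 C=10): 3' end TAC has 1 G/C ✓; GC 12/21 = 57.1% ✓ — passes.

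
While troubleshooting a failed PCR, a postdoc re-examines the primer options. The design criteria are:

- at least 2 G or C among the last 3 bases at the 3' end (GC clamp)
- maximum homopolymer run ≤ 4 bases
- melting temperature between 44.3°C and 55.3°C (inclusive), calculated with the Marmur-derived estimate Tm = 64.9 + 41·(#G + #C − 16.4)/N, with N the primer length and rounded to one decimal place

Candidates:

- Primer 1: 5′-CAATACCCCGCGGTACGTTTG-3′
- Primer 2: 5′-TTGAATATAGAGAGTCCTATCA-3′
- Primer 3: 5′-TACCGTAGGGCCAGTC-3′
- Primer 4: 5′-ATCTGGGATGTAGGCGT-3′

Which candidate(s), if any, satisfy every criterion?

Primer 3 and Primer 4.

Primer 1 (21 nt, A=4 T=5 G=5 C=7): 3' end TTG has 1 G/C, need ≥2 ✗; longest run = 4 ✓; Tm = 64.9 + 41·(12 − 16.4)/21 = 56.3°C, outside 44.3–55.3°C ✗ — fails.
Primer 2 (22 nt, A=8 T=7 G=4 C=3): 3' end TCA has 1 G/C, need ≥2 ✗; longest run = 2 ✓; Tm = 64.9 + 41·(7 − 16.4)/22 = 47.4°C ✓ — fails.
Primer 3 (16 nt, A=3 T=3 G=5 C=5): 3' end GTC has 2 G/C ✓; longest run = 3 ✓; Tm = 64.9 + 41·(10 − 16.4)/16 = 48.5°C ✓ — passes.
Primer 4 (17 nt, A=3 T=5 G=7 C=2): 3' end CGT has 2 G/C ✓; longest run = 3 ✓; Tm = 64.9 + 41·(9 − 16.4)/17 = 47.1°C ✓ — passes.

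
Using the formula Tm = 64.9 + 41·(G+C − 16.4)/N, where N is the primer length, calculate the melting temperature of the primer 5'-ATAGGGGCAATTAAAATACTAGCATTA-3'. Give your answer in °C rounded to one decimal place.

Base counts: A=12, T=7, G=5, C=3; G+C = 8, N = 27.
Tm = 64.9 + 41·(8 − 16.4)/27 = 64.9 + -344.40/27 = 52.1°C.

52.1°C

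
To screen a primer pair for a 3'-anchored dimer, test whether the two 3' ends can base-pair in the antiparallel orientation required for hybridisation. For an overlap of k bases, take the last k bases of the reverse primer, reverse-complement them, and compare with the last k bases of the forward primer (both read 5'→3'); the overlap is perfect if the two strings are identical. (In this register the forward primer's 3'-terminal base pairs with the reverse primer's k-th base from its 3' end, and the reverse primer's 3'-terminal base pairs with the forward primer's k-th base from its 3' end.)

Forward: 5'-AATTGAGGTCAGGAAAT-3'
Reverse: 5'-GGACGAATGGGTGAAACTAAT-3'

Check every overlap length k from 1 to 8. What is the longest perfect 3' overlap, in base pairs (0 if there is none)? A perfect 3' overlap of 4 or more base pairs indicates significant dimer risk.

Longest perfect overlap: 2 complementary base pairs; below the dimer-risk threshold (threshold 4).

Last 8 bases (5'→3') — forward …CAGGAAAT, reverse …AAACTAAT.
Reverse complement of the reverse primer's last 8 bases: ATTAGTTT; its first k bases are the reverse complement of the reverse primer's last k bases, so a perfect k-base overlap needs the forward primer's last k bases to equal them.
Comparing (forward last k vs required): k=1: T vs A ✗; k=2: AT vs AT ✓; k=3: AAT vs ATT ✗; k=4: AAAT vs ATTA ✗; k=5: GAAAT vs ATTAG ✗; k=6: GGAAAT vs ATTAGT ✗; k=7: AGGAAAT vs ATTAGTT ✗; k=8: CAGGAAAT vs ATTAGTTT ✗.
Only k = 2 is perfect, so the longest perfect 3' overlap is 2.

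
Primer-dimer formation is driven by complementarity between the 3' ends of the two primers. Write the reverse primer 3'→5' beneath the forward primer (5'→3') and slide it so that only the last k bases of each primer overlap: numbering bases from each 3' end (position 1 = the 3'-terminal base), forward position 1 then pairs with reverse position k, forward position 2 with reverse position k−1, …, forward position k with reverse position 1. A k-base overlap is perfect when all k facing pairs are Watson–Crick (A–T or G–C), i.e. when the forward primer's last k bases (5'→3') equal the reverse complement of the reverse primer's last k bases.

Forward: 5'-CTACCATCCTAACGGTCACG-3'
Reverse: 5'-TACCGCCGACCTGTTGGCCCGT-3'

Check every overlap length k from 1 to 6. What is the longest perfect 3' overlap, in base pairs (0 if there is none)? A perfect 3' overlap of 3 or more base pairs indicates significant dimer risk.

Longest perfect overlap: 3 complementary base pairs; significant dimer risk (threshold 3).

Last 6 bases (5'→3') — forward …GTCACG, reverse …GCCCGT.
Reverse complement of the reverse primer's last 6 bases: ACGGGC; its first k bases are the reverse complement of the reverse primer's last k bases, so a perfect k-base overlap needs the forward primer's last k bases to equal them.
Comparing (forward last k vs required): k=1: G vs A ✗; k=2: CG vs AC ✗; k=3: ACG vs ACG ✓; k=4: CACG vs ACGG ✗; k=5: TCACG vs ACGGG ✗; k=6: GTCACG vs ACGGGC ✗.
Only k = 3 is perfect, so the longest perfect 3' overlap is 3.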